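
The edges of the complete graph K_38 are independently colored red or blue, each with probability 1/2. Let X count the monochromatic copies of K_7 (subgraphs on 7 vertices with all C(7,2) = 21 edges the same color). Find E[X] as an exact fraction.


Let X = Σ_S X_S over the C(38, 7) = 12620256 subsets S of size 7, where X_S = 1 if the K_7 on S is monochromatic.
For a fixed S, the K_7 on S has C(7, 2) = 21 edges. P[all 21 edges red] = (1/2)^21, and likewise for blue, so P[monochromatic] = 2·(1/2)^21 = 2^{1 − 21} = 1/1048576.
Summing: E[X] = C(38, 7) · 2^{1 − 21} = 12620256 · 1/1048576 = 394383/32768.
Numerically: E[X] ≈ 12.036.

E[X] = C(38,7)·2^(1−C(7,2)) = 394383/32768 ≈ 12.036.


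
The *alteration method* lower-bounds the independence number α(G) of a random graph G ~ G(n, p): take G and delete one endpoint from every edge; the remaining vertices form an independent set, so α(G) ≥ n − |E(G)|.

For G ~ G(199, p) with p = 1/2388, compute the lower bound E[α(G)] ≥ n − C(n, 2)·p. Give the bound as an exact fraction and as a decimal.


E[|E(G)|] = C(199, 2)·p = 19701 · (1/2388) = 33/4.
E[α(G)] ≥ n − E[|E(G)|] = 199 − 33/4 = 763/4.
Numerically: ≈ 190.750.
(This is only a lower bound; the true E[α(G)] may be larger.)

E[α(G)] ≥ 763/4 ≈ 190.750.


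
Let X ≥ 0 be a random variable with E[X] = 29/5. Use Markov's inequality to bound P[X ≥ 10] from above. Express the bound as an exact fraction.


μ = E[X] = 29/5, a = 10.
Markov: P[X ≥ 10] ≤ μ/a = (29/5)/10 = 29/50.
Numerically: ≈ 0.5800.
(Since a = 10 > μ = 5.8000, the bound 29/50 is < 1 and informative.)

P[X ≥ 10] ≤ 29/50 ≈ 0.5800.


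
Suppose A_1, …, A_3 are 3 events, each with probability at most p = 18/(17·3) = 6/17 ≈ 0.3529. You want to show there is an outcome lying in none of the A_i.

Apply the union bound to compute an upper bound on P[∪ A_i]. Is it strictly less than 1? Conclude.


Union bound: P[∪_{i=1}^{3} A_i] ≤ Σ_i P[A_i] ≤ 3·p = 3·(6/17) = 18/17.
Numerically: 18/17 ≈ 1.0588.
Is 18/17 < 1? NO.
Since the bound 18/17 is ≥ 1, the union bound is uninformative here; it does NOT by itself certify existence.

3·p = 18/17 ≈ 1.0588; existence NOT certified by the union bound.


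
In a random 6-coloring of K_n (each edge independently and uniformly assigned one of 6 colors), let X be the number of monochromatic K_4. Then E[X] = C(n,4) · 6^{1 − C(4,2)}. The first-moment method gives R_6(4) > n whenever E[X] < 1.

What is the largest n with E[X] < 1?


We need C(n, 4) · 6^{1 − 6} < 1, i.e. C(n, 4) < 6^{6 − 1} = 7776.
Check values of n near the boundary:
  n = 17: C(17, 4) = 2380; 2380 < 7776? YES
  n = 18: C(18, 4) = 3060; 3060 < 7776? YES
  n = 19: C(19, 4) = 3876; 3876 < 7776? YES
  n = 20: C(20, 4) = 4845; 4845 < 7776? YES
  n = 21: C(21, 4) = 5985; 5985 < 7776? YES
  n = 22: C(22, 4) = 7315; 7315 < 7776? YES
  n = 23: C(23, 4) = 8855; 8855 < 7776? NO
  n = 24: C(24, 4) = 10626; 10626 < 7776? NO
The largest n with C(n, 4) < 7776 is n = 22 (where E[X] = 7315/7776 ≈ 0.94072). Hence R_6(4) > 22, i.e. R_6(4) ≥ 23.

Largest n = 22; hence R_6(4) > 22.


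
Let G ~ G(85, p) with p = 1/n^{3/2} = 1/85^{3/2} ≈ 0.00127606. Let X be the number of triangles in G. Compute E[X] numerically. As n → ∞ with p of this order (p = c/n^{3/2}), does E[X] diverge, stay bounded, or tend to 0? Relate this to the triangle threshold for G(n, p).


Number of potential triangles: C(85, 3) = 98770.
Each occurs with probability p³ ≈ (0.00127606)³ ≈ 2.07785307e-09.
By linearity: E[X] = C(85, 3)·p³ ≈ 98770 · 2.07785307e-09 ≈ 0.000205.
Since α = 3/2 > 1, p = c/n^{3/2} = o(1/n) is below the triangle threshold p ~ 1/n. Asymptotically E[X] ~ (c³/6)·n^{3(1−α)} = (1³/6)·n^{-1.5} → 0, so by Markov's inequality G has no triangles w.h.p.

E[X] ≈ 0.000205; in regime p = Θ(1/n^{3/2}) E[X] tends to 0 (below the triangle threshold p ~ 1/n).


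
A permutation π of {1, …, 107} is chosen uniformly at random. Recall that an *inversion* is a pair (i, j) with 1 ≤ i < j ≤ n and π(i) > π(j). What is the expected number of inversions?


Write X = Σ X_I over the C(107, 2) = 5671 pairs i < j, with X_I the indicator of one inversion.
There are 5671 indicators.
For each fixed pair i < j, the values π(i) and π(j) are two distinct elements of {1, …, 107} in uniformly random order; by symmetry P[π(i) > π(j)] = 1/2.
By linearity: E[X] = 5671 · (1/2) = C(107, 2) · (1/2) = 5671/2 = 5671/2 ≈ 2835.5000.

E[X] = 5671/2 = 2835.5000.


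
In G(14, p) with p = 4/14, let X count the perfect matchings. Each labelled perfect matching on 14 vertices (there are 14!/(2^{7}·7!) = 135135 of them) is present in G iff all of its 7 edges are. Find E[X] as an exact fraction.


K_14 has 14!/(2^{7}·7!) = 135135 labelled perfect matchings.
For each such perfect matching H, let X_H = 1 if all 7 edges of H are present in G. Then P[X_H = 1] = p^{7} = (2/7)^{7} = 128/823543.
By linearity of expectation: E[X] = Σ_H E[X_H] = 135135 · p^{7} = 135135 · 128/823543 = 2471040/117649.
Numerically: E[X] ≈ 21.

E[X] = 135135 · (2/7)^{7} = 2471040/117649 ≈ 21.


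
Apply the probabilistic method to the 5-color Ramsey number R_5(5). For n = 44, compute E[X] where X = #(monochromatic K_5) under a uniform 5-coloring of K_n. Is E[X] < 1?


E[X] = C(44, 5) · 5^{1 − 10} = 1086008 · 5^{−9} = 1086008/1953125.
As a reduced fraction: E[X] = 1086008/1953125 ≈ 0.556036.
Is E[X] < 1? YES.
Since E[X] < 1, there exists a 5-coloring of K_{44} with no monochromatic K_5; hence R_5(5) > 44.

E[X] = 1086008/1953125 ≈ 0.556036; E[X] < 1, so R_5(5) > 44.


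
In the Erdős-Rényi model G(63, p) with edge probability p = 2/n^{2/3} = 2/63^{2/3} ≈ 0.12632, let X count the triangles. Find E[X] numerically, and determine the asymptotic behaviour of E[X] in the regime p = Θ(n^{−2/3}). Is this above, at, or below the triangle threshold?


Number of potential triangles: C(63, 3) = 39711.
Each occurs with probability p³ ≈ (0.12632)³ ≈ 2.0156211e-03.
By linearity: E[X] = C(63, 3)·p³ ≈ 39711 · 2.0156211e-03 ≈ 80.04233.
Since α = 2/3 < 1, p = c/n^{2/3} ≫ 1/n is above the triangle threshold p ~ 1/n. Asymptotically E[X] ~ (c³/6)·n^{3(1−α)} = (2³/6)·n^{1} → ∞; triangles are abundant w.h.p.

E[X] ≈ 80.04233; in regime p = Θ(1/n^{2/3}) E[X] diverges (above the triangle threshold p ~ 1/n).


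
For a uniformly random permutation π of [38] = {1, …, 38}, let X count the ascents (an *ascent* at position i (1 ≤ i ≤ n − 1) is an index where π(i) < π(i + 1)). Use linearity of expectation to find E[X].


Write X = Σ X_I over i = 1, …, 37, with X_I the indicator of one ascent.
There are 37 indicators.
For each fixed i, the pair (π(i), π(i+1)) is a uniformly random ordered pair of distinct values from {1, …, 38}; by symmetry P[π(i) < π(i+1)] = 1/2.
By linearity: E[X] = 37 · (1/2) = (38 − 1) · (1/2) = 37/2 ≈ 18.500000.

E[X] = 37/2 = 18.500000.


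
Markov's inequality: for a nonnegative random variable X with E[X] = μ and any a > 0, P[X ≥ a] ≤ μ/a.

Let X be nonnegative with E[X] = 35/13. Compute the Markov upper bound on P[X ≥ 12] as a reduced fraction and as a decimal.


μ = E[X] = 35/13, a = 12.
Markov: P[X ≥ 12] ≤ μ/a = (35/13)/12 = 35/156.
Numerically: ≈ 0.224359.
(Since a = 12 > μ = 2.692308, the bound 35/156 is < 1 and informative.)

P[X ≥ 12] ≤ 35/156 ≈ 0.224359.


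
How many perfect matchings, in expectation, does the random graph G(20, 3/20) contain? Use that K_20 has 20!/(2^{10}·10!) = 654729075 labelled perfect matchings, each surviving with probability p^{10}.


K_20 has 20!/(2^{10}·10!) = 654729075 labelled perfect matchings.
For each such perfect matching H, let X_H = 1 if all 10 edges of H are present in G. Then P[X_H = 1] = p^{10} = (3/20)^{10} = 59049/10240000000000.
By linearity of expectation: E[X] = Σ_H E[X_H] = 654729075 · p^{10} = 654729075 · 59049/10240000000000 = 1546443885987/409600000000.
Numerically: E[X] ≈ 3.78.

E[X] = 654729075 · (3/20)^{10} = 1546443885987/409600000000 ≈ 3.78.


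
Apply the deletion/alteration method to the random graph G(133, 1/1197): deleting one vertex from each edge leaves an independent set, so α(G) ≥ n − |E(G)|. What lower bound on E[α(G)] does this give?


E[|E(G)|] = C(133, 2)·p = 8778 · (1/1197) = 22/3.
E[α(G)] ≥ n − E[|E(G)|] = 133 − 22/3 = 377/3.
Numerically: ≈ 125.6667.
(This is only a lower bound; the true E[α(G)] may be larger.)

E[α(G)] ≥ 377/3 ≈ 125.6667.


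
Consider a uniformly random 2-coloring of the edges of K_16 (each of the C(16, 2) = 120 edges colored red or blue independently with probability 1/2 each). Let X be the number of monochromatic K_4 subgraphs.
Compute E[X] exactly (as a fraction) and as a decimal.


Let X = Σ_S X_S over the C(16, 4) = 1820 subsets S of size 4, where X_S = 1 if the K_4 on S is monochromatic.
For a fixed S, the K_4 on S has C(4, 2) = 6 edges. P[all 6 edges red] = (1/2)^6, and likewise for blue, so P[monochromatic] = 2·(1/2)^6 = 2^{1 − 6} = 1/32.
Summing: E[X] = C(16, 4) · 2^{1 − 6} = 1820 · 1/32 = 455/8.
Numerically: E[X] ≈ 56.875.

E[X] = C(16,4)·2^(1−C(4,2)) = 455/8 ≈ 56.875.


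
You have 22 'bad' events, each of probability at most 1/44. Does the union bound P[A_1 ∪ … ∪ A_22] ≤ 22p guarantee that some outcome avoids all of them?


Union bound: P[∪_{i=1}^{22} A_i] ≤ Σ_i P[A_i] ≤ 22·p = 22·(1/44) = 1/2.
Numerically: 1/2 ≈ 0.5000.
Is 1/2 < 1? YES.
Since P[∪ A_i] ≤ 1/2 < 1, the complement has P[∩ A_i^c] ≥ 1 − 1/2 = 1/2 > 0, so some outcome avoids every A_i.

22·p = 1/2 ≈ 0.5000; existence CERTIFIED by the union bound.


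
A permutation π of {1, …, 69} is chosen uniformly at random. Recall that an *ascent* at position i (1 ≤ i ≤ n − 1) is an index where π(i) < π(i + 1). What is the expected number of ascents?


Write X = Σ X_I over i = 1, …, 68, with X_I the indicator of one ascent.
There are 68 indicators.
For each fixed i, the pair (π(i), π(i+1)) is a uniformly random ordered pair of distinct values from {1, …, 69}; by symmetry P[π(i) < π(i+1)] = 1/2.
By linearity: E[X] = 68 · (1/2) = (69 − 1) · (1/2) = 34 ≈ 34.000.

E[X] = 34 = 34.000.


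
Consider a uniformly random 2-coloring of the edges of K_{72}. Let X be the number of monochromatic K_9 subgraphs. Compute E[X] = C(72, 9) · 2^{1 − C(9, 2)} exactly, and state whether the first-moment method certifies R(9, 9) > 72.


E[X] = C(72, 9) · 2^{1 − 36} = 85113005120 · 2^{−35} = 85113005120/34359738368.
As a reduced fraction: E[X] = 1329890705/536870912 ≈ 2.4771.
Is E[X] < 1? NO.
Since E[X] ≥ 1, the first-moment bound is inconclusive at n = 72; it does NOT by itself certify R(9, 9) > 72.

E[X] = 1329890705/536870912 ≈ 2.4771; E[X] ≥ 1; first-moment method inconclusive here.


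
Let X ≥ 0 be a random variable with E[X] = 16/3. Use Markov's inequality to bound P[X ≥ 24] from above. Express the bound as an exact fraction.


μ = E[X] = 16/3, a = 24.
Markov: P[X ≥ 24] ≤ μ/a = (16/3)/24 = 2/9.
Numerically: ≈ 0.2222.
(Since a = 24 > μ = 5.3333, the bound 2/9 is < 1 and informative.)

P[X ≥ 24] ≤ 2/9 ≈ 0.2222.


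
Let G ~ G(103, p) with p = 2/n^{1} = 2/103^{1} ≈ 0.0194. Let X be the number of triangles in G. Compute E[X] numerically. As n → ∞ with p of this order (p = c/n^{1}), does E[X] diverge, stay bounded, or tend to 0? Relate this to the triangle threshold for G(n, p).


Number of potential triangles: C(103, 3) = 176851.
Each occurs with probability p³ ≈ (0.0194)³ ≈ 7.32113e-06.
By linearity: E[X] = C(103, 3)·p³ ≈ 176851 · 7.32113e-06 ≈ 1.295.
Here α = 1, so p = 2/n is exactly at the triangle threshold p ~ 1/n. Asymptotically E[X] → c³/6 = 2³/6 = 4/3 ≈ 1.333, a bounded constant. In this regime the triangle count is asymptotically Poisson(c³/6).

E[X] ≈ 1.295; in regime p = Θ(1/n^{1}) E[X] stays bounded (at the triangle threshold p ~ 1/n).


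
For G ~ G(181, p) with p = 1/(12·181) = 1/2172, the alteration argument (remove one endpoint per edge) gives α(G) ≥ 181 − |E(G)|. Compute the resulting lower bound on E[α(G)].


E[|E(G)|] = C(181, 2)·p = 16290 · (1/2172) = 15/2.
E[α(G)] ≥ n − E[|E(G)|] = 181 − 15/2 = 347/2.
Numerically: ≈ 173.500000.
(This is only a lower bound; the true E[α(G)] may be larger.)

E[α(G)] ≥ 347/2 ≈ 173.500000.


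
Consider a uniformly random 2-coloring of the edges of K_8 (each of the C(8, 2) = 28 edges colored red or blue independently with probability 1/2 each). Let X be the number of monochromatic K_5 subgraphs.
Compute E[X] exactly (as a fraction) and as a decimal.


Let X = Σ_S X_S over the C(8, 5) = 56 subsets S of size 5, where X_S = 1 if the K_5 on S is monochromatic.
For a fixed S, the K_5 on S has C(5, 2) = 10 edges. P[all 10 edges red] = (1/2)^10, and likewise for blue, so P[monochromatic] = 2·(1/2)^10 = 2^{1 − 10} = 1/512.
By linearity of expectation: E[X] = C(8, 5) · 2^{1 − 10} = 56 · 1/512 = 7/64.
Numerically: E[X] ≈ 0.109375.

E[X] = C(8,5)·2^(1−C(5,2)) = 7/64 ≈ 0.109375.


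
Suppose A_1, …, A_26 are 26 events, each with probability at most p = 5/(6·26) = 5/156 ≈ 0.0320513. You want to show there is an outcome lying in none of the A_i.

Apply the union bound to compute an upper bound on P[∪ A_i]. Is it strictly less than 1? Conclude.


Union bound: P[∪_{i=1}^{26} A_i] ≤ Σ_i P[A_i] ≤ 26·p = 26·(5/156) = 5/6.
Numerically: 5/6 ≈ 0.8333333.
Is 5/6 < 1? YES.
Since P[∪ A_i] ≤ 5/6 < 1, the complement has P[∩ A_i^c] ≥ 1 − 5/6 = 1/6 > 0, so some outcome avoids every A_i.

26·p = 5/6 ≈ 0.8333333; existence CERTIFIED by the union bound.


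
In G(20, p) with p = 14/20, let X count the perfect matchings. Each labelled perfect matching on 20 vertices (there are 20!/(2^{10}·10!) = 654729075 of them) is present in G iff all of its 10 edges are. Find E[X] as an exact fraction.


K_20 has 20!/(2^{10}·10!) = 654729075 labelled perfect matchings.
For each such perfect matching H, let X_H = 1 if all 10 edges of H are present in G. Then P[X_H = 1] = p^{10} = (7/10)^{10} = 282475249/10000000000.
By linearity of expectation: E[X] = Σ_H E[X_H] = 654729075 · p^{10} = 654729075 · 282475249/10000000000 = 7397790339526587/400000000.
Numerically: E[X] ≈ 1.849e+07.

E[X] = 654729075 · (7/10)^{10} = 7397790339526587/400000000 ≈ 1.849e+07.


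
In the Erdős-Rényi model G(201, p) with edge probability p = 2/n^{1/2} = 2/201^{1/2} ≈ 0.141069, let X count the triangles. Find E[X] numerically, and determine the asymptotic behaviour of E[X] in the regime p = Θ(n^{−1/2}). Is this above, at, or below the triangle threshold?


Number of potential triangles: C(201, 3) = 1333300.
Each occurs with probability p³ ≈ (0.141069)³ ≈ 2.80734573e-03.
By linearity: E[X] = C(201, 3)·p³ ≈ 1333300 · 2.80734573e-03 ≈ 3743.034068.
Since α = 1/2 < 1, p = c/n^{1/2} ≫ 1/n is above the triangle threshold p ~ 1/n. Asymptotically E[X] ~ (c³/6)·n^{3(1−α)} = (2³/6)·n^{1.5} → ∞; triangles are abundant w.h.p.

E[X] ≈ 3743.034068; in regime p = Θ(1/n^{1/2}) E[X] diverges (above the triangle threshold p ~ 1/n).


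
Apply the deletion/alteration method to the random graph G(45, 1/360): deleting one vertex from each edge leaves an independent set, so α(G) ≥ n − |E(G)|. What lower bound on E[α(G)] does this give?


E[|E(G)|] = C(45, 2)·p = 990 · (1/360) = 11/4.
E[α(G)] ≥ n − E[|E(G)|] = 45 − 11/4 = 169/4.
Numerically: ≈ 42.250.
(This is only a lower bound; the true E[α(G)] may be larger.)

E[α(G)] ≥ 169/4 ≈ 42.250.


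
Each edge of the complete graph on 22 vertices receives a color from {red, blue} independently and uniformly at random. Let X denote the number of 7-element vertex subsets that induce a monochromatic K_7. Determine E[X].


Let X = Σ_S X_S over the C(22, 7) = 170544 subsets S of size 7, where X_S = 1 if the K_7 on S is monochromatic.
For a fixed S, the K_7 on S has C(7, 2) = 21 edges. P[all 21 edges red] = (1/2)^21, and likewise for blue, so P[monochromatic] = 2·(1/2)^21 = 2^{1 − 21} = 1/1048576.
By linearity: E[X] = C(22, 7) · 2^{1 − 21} = 170544 · 1/1048576 = 10659/65536.
Numerically: E[X] ≈ 0.1626.

E[X] = C(22,7)·2^(1−C(7,2)) = 10659/65536 ≈ 0.1626.


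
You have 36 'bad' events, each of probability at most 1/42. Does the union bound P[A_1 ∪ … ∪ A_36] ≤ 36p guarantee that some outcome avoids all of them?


Union bound: P[∪_{i=1}^{36} A_i] ≤ Σ_i P[A_i] ≤ 36·p = 36·(1/42) = 6/7.
Numerically: 6/7 ≈ 0.85714.
Is 6/7 < 1? YES.
Since P[∪ A_i] ≤ 6/7 < 1, the complement has P[∩ A_i^c] ≥ 1 − 6/7 = 1/7 > 0, so some outcome avoids every A_i.

36·p = 6/7 ≈ 0.85714; existence CERTIFIED by the union bound.


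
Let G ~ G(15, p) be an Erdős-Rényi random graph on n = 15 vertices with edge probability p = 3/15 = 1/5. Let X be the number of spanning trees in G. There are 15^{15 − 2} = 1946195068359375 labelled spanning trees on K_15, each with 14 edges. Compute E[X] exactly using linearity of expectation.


K_15 has 15^{15 − 2} = 1946195068359375 labelled spanning trees.
For each such spanning tree H, let X_H = 1 if all 14 edges of H are present in G. Then P[X_H = 1] = p^{14} = (1/5)^{14} = 1/6103515625.
By linearity of expectation: E[X] = Σ_H E[X_H] = 1946195068359375 · p^{14} = 1946195068359375 · 1/6103515625 = 1594323/5.
Numerically: E[X] ≈ 3.1886e+05.

E[X] = 1946195068359375 · (1/5)^{14} = 1594323/5 ≈ 3.1886e+05.


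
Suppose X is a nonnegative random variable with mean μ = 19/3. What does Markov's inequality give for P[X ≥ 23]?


μ = E[X] = 19/3, a = 23.
Markov: P[X ≥ 23] ≤ μ/a = (19/3)/23 = 19/69.
Numerically: ≈ 0.27536.
(Since a = 23 > μ = 6.33333, the bound 19/69 is < 1 and informative.)

P[X ≥ 23] ≤ 19/69 ≈ 0.27536.


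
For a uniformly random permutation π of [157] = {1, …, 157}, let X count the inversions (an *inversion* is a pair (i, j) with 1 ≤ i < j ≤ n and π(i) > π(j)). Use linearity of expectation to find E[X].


Write X = Σ X_I over the C(157, 2) = 12246 pairs i < j, with X_I the indicator of one inversion.
There are 12246 indicators.
For each fixed pair i < j, the values π(i) and π(j) are two distinct elements of {1, …, 157} in uniformly random order; by symmetry P[π(i) > π(j)] = 1/2.
By linearity: E[X] = 12246 · (1/2) = C(157, 2) · (1/2) = 12246/2 = 6123 ≈ 6123.000000.

E[X] = 6123 = 6123.000000.


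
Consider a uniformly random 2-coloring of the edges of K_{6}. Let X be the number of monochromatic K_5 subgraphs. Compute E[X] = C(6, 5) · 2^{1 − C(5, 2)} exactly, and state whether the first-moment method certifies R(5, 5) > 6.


E[X] = C(6, 5) · 2^{1 − 10} = 6 · 2^{−9} = 6/512.
As a reduced fraction: E[X] = 3/256 ≈ 0.011719.
Is E[X] < 1? YES.
Since E[X] < 1, there exists a 2-coloring of K_{6} with no monochromatic K_5; hence R(5, 5) > 6.

E[X] = 3/256 ≈ 0.011719; E[X] < 1, so R(5, 5) > 6.


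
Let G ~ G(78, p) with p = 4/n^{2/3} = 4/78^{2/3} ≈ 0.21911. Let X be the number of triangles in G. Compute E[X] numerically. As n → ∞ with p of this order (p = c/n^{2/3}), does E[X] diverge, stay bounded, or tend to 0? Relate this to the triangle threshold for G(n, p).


Number of potential triangles: C(78, 3) = 76076.
Each occurs with probability p³ ≈ (0.21911)³ ≈ 1.0519395e-02.
By linearity: E[X] = C(78, 3)·p³ ≈ 76076 · 1.0519395e-02 ≈ 800.27350.
Since α = 2/3 < 1, p = c/n^{2/3} ≫ 1/n is above the triangle threshold p ~ 1/n. Asymptotically E[X] ~ (c³/6)·n^{3(1−α)} = (4³/6)·n^{1} → ∞; triangles are abundant w.h.p.

E[X] ≈ 800.27350; in regime p = Θ(1/n^{2/3}) E[X] diverges (above the triangle threshold p ~ 1/n).


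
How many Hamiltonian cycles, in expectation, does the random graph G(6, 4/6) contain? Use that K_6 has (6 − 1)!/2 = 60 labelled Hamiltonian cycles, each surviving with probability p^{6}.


K_6 has (6 − 1)!/2 = 60 labelled Hamiltonian cycles.
For each such Hamiltonian cycle H, let X_H = 1 if all 6 edges of H are present in G. Then P[X_H = 1] = p^{6} = (2/3)^{6} = 64/729.
By linearity: E[X] = Σ_H E[X_H] = 60 · p^{6} = 60 · 64/729 = 1280/243.
Numerically: E[X] ≈ 5.27.

E[X] = 60 · (2/3)^{6} = 1280/243 ≈ 5.27.


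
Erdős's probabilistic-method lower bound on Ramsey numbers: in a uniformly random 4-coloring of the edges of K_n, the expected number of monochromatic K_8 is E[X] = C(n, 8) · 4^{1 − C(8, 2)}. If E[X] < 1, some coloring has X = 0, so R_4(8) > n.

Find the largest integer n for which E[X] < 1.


We need C(n, 8) · 4^{1 − 28} < 1, i.e. C(n, 8) < 4^{28 − 1} = 18014398509481984.
Check values of n near the boundary:
  n = 404: C(404, 8) = 16415071523485570; 16415071523485570 < 18014398509481984? YES
  n = 405: C(405, 8) = 16745853821188050; 16745853821188050 < 18014398509481984? YES
  n = 406: C(406, 8) = 17082453897995850; 17082453897995850 < 18014398509481984? YES
  n = 407: C(407, 8) = 17424959239309050; 17424959239309050 < 18014398509481984? YES
  n = 408: C(408, 8) = 17773458424095231; 17773458424095231 < 18014398509481984? YES
  n = 409: C(409, 8) = 18128041135797879; 18128041135797879 < 18014398509481984? NO
The largest n with C(n, 8) < 18014398509481984 is n = 408 (where E[X] = 17773458424095231/18014398509481984 ≈ 0.9866). Hence R_4(8) > 408, i.e. R_4(8) ≥ 409.

Largest n = 408; hence R_4(8) > 408.


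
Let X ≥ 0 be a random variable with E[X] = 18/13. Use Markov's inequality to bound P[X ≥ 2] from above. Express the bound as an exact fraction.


μ = E[X] = 18/13, a = 2.
Markov: P[X ≥ 2] ≤ μ/a = (18/13)/2 = 9/13.
Numerically: ≈ 0.692.
(Since a = 2 > μ = 1.385, the bound 9/13 is < 1 and informative.)

P[X ≥ 2] ≤ 9/13 ≈ 0.692.


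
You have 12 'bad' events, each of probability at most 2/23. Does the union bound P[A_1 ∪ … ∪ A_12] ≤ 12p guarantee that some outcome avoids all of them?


Union bound: P[∪_{i=1}^{12} A_i] ≤ Σ_i P[A_i] ≤ 12·p = 12·(2/23) = 24/23.
Numerically: 24/23 ≈ 1.0434783.
Is 24/23 < 1? NO.
Since the bound 24/23 is ≥ 1, the union bound is uninformative here; it does NOT by itself certify existence.

12·p = 24/23 ≈ 1.0434783; existence NOT certified by the union bound.


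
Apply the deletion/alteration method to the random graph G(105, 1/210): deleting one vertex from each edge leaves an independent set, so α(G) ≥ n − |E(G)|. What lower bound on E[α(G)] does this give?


E[|E(G)|] = C(105, 2)·p = 5460 · (1/210) = 26.
E[α(G)] ≥ n − E[|E(G)|] = 105 − 26 = 79.
Numerically: ≈ 79.000000.
(This is only a lower bound; the true E[α(G)] may be larger.)

E[α(G)] ≥ 79 ≈ 79.000000.


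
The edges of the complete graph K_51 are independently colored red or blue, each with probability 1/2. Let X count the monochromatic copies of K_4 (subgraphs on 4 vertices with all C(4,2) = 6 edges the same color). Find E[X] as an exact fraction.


Let X = Σ_S X_S over the C(51, 4) = 249900 subsets S of size 4, where X_S = 1 if the K_4 on S is monochromatic.
For a fixed S, the K_4 on S has C(4, 2) = 6 edges. P[all 6 edges red] = (1/2)^6, and likewise for blue, so P[monochromatic] = 2·(1/2)^6 = 2^{1 − 6} = 1/32.
By linearity: E[X] = C(51, 4) · 2^{1 − 6} = 249900 · 1/32 = 62475/8.
Numerically: E[X] ≈ 7809.37500.

E[X] = C(51,4)·2^(1−C(4,2)) = 62475/8 ≈ 7809.37500.


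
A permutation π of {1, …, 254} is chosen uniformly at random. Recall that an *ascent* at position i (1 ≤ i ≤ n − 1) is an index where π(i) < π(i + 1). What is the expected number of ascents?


Write X = Σ X_I over i = 1, …, 253, with X_I the indicator of one ascent.
There are 253 indicators.
For each fixed i, the pair (π(i), π(i+1)) is a uniformly random ordered pair of distinct values from {1, …, 254}; by symmetry P[π(i) < π(i+1)] = 1/2.
By linearity: E[X] = 253 · (1/2) = (254 − 1) · (1/2) = 253/2 ≈ 126.500.

E[X] = 253/2 = 126.500.


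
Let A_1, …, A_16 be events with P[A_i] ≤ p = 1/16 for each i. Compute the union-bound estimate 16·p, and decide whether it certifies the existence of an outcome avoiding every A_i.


Union bound: P[∪_{i=1}^{16} A_i] ≤ Σ_i P[A_i] ≤ 16·p = 16·(1/16) = 1.
Numerically: 1 ≈ 1.0000.
Is 1 < 1? NO.
Since the bound 1 is ≥ 1, the union bound is uninformative here; it does NOT by itself certify existence.

16·p = 1 ≈ 1.0000; existence NOT certified by the union bound.


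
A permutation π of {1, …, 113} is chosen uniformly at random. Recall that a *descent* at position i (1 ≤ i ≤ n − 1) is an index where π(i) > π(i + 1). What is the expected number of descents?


Write X = Σ X_I over i = 1, …, 112, with X_I the indicator of one descent.
There are 112 indicators.
For each fixed i, the pair (π(i), π(i+1)) is a uniformly random ordered pair of distinct values from {1, …, 113}; by symmetry P[π(i) > π(i+1)] = 1/2.
By linearity: E[X] = 112 · (1/2) = (113 − 1) · (1/2) = 56 ≈ 56.000.

E[X] = 56 = 56.000.


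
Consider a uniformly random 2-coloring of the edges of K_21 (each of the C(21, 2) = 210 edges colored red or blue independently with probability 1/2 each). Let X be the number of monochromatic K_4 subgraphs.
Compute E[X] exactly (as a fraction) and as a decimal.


Let X = Σ_S X_S over the C(21, 4) = 5985 subsets S of size 4, where X_S = 1 if the K_4 on S is monochromatic.
For a fixed S, the K_4 on S has C(4, 2) = 6 edges. P[all 6 edges red] = (1/2)^6, and likewise for blue, so P[monochromatic] = 2·(1/2)^6 = 2^{1 − 6} = 1/32.
By linearity: E[X] = C(21, 4) · 2^{1 − 6} = 5985 · 1/32 = 5985/32.
Numerically: E[X] ≈ 187.03125.

E[X] = C(21,4)·2^(1−C(4,2)) = 5985/32 ≈ 187.03125.


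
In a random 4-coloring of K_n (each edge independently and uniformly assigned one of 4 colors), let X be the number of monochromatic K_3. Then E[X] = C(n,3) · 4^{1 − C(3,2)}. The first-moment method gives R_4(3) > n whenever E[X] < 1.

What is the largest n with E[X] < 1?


We need C(n, 3) · 4^{1 − 3} < 1, i.e. C(n, 3) < 4^{3 − 1} = 16.
Check values of n near the boundary:
  n = 3: C(3, 3) = 1; 1 < 16? YES
  n = 4: C(4, 3) = 4; 4 < 16? YES
  n = 5: C(5, 3) = 10; 10 < 16? YES
  n = 6: C(6, 3) = 20; 20 < 16? NO
The largest n with C(n, 3) < 16 is n = 5 (where E[X] = 5/8 ≈ 0.625000). Hence R_4(3) > 5, i.e. R_4(3) ≥ 6.

Largest n = 5; hence R_4(3) > 5.


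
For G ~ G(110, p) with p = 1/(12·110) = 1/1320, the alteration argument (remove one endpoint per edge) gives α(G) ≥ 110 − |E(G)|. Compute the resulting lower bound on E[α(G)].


E[|E(G)|] = C(110, 2)·p = 5995 · (1/1320) = 109/24.
E[α(G)] ≥ n − E[|E(G)|] = 110 − 109/24 = 2531/24.
Numerically: ≈ 105.458333.
(This is only a lower bound; the true E[α(G)] may be larger.)

E[α(G)] ≥ 2531/24 ≈ 105.458333.


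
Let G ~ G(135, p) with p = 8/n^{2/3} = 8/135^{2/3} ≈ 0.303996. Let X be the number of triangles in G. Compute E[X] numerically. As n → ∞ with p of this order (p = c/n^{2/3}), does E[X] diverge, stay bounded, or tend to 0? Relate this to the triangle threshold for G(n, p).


Number of potential triangles: C(135, 3) = 400995.
Each occurs with probability p³ ≈ (0.303996)³ ≈ 2.80932785e-02.
By linearity: E[X] = C(135, 3)·p³ ≈ 400995 · 2.80932785e-02 ≈ 11265.264198.
Since α = 2/3 < 1, p = c/n^{2/3} ≫ 1/n is above the triangle threshold p ~ 1/n. Asymptotically E[X] ~ (c³/6)·n^{3(1−α)} = (8³/6)·n^{1} → ∞; triangles are abundant w.h.p.

E[X] ≈ 11265.264198; in regime p = Θ(1/n^{2/3}) E[X] diverges (above the triangle threshold p ~ 1/n).


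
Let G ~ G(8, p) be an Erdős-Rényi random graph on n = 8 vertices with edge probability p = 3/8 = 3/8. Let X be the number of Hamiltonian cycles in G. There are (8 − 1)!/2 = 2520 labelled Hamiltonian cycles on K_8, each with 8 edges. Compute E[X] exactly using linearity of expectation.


K_8 has (8 − 1)!/2 = 2520 labelled Hamiltonian cycles.
For each such Hamiltonian cycle H, let X_H = 1 if all 8 edges of H are present in G. Then P[X_H = 1] = p^{8} = (3/8)^{8} = 6561/16777216.
Summing the indicators: E[X] = Σ_H E[X_H] = 2520 · p^{8} = 2520 · 6561/16777216 = 2066715/2097152.
Numerically: E[X] ≈ 0.985487.

E[X] = 2520 · (3/8)^{8} = 2066715/2097152 ≈ 0.985487.


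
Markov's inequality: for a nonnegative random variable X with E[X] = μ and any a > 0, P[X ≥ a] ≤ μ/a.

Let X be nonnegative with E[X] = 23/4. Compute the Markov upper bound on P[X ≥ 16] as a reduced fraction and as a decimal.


μ = E[X] = 23/4, a = 16.
Markov: P[X ≥ 16] ≤ μ/a = (23/4)/16 = 23/64.
Numerically: ≈ 0.3594.
(Since a = 16 > μ = 5.7500, the bound 23/64 is < 1 and informative.)

P[X ≥ 16] ≤ 23/64 ≈ 0.3594.


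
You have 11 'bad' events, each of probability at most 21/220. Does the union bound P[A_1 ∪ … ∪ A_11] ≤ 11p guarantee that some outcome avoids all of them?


Union bound: P[∪_{i=1}^{11} A_i] ≤ Σ_i P[A_i] ≤ 11·p = 11·(21/220) = 21/20.
Numerically: 21/20 ≈ 1.05000.
Is 21/20 < 1? NO.
Since the bound 21/20 is ≥ 1, the union bound is uninformative here; it does NOT by itself certify existence.

11·p = 21/20 ≈ 1.05000; existence NOT certified by the union bound.


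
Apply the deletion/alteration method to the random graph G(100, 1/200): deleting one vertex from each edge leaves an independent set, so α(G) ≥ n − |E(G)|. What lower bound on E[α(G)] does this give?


E[|E(G)|] = C(100, 2)·p = 4950 · (1/200) = 99/4.
E[α(G)] ≥ n − E[|E(G)|] = 100 − 99/4 = 301/4.
Numerically: ≈ 75.25000.
(This is only a lower bound; the true E[α(G)] may be larger.)

E[α(G)] ≥ 301/4 ≈ 75.25000.


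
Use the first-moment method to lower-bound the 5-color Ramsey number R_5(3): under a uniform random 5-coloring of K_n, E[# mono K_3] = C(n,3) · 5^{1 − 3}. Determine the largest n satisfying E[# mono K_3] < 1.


We need C(n, 3) · 5^{1 − 3} < 1, i.e. C(n, 3) < 5^{3 − 1} = 25.
Check values of n near the boundary:
  n = 4: C(4, 3) = 4; 4 < 25? YES
  n = 5: C(5, 3) = 10; 10 < 25? YES
  n = 6: C(6, 3) = 20; 20 < 25? YES
  n = 7: C(7, 3) = 35; 35 < 25? NO
  n = 8: C(8, 3) = 56; 56 < 25? NO
The largest n with C(n, 3) < 25 is n = 6 (where E[X] = 4/5 ≈ 0.800). Hence R_5(3) > 6, i.e. R_5(3) ≥ 7.

Largest n = 6; hence R_5(3) > 6.


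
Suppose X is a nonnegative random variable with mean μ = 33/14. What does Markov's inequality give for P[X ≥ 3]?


μ = E[X] = 33/14, a = 3.
Markov: P[X ≥ 3] ≤ μ/a = (33/14)/3 = 11/14.
Numerically: ≈ 0.78571.
(Since a = 3 > μ = 2.35714, the bound 11/14 is < 1 and informative.)

P[X ≥ 3] ≤ 11/14 ≈ 0.78571.


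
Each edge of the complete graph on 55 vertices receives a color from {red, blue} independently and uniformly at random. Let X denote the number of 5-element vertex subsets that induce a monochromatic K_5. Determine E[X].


Let X = Σ_S X_S over the C(55, 5) = 3478761 subsets S of size 5, where X_S = 1 if the K_5 on S is monochromatic.
For a fixed S, the K_5 on S has C(5, 2) = 10 edges. P[all 10 edges red] = (1/2)^10, and likewise for blue, so P[monochromatic] = 2·(1/2)^10 = 2^{1 − 10} = 1/512.
Summing: E[X] = C(55, 5) · 2^{1 − 10} = 3478761 · 1/512 = 3478761/512.
Numerically: E[X] ≈ 6794.455.

E[X] = C(55,5)·2^(1−C(5,2)) = 3478761/512 ≈ 6794.455.


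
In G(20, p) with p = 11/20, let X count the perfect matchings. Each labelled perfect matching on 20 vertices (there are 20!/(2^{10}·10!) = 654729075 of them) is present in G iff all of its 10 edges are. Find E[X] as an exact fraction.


K_20 has 20!/(2^{10}·10!) = 654729075 labelled perfect matchings.
For each such perfect matching H, let X_H = 1 if all 10 edges of H are present in G. Then P[X_H = 1] = p^{10} = (11/20)^{10} = 25937424601/10240000000000.
Summing the indicators: E[X] = Σ_H E[X_H] = 654729075 · p^{10} = 654729075 · 25937424601/10240000000000 = 679279440675798963/409600000000.
Numerically: E[X] ≈ 1.66e+06.

E[X] = 654729075 · (11/20)^{10} = 679279440675798963/409600000000 ≈ 1.66e+06.


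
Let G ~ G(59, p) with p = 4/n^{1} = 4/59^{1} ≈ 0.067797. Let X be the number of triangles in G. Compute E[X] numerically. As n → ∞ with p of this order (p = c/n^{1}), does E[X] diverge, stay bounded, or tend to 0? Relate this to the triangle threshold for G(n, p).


Number of potential triangles: C(59, 3) = 32509.
Each occurs with probability p³ ≈ (0.067797)³ ≈ 3.1161901e-04.
By linearity: E[X] = C(59, 3)·p³ ≈ 32509 · 3.1161901e-04 ≈ 10.13042.
Here α = 1, so p = 4/n is exactly at the triangle threshold p ~ 1/n. Asymptotically E[X] → c³/6 = 4³/6 = 32/3 ≈ 10.66667, a bounded constant. In this regime the triangle count is asymptotically Poisson(c³/6).

E[X] ≈ 10.13042; in regime p = Θ(1/n^{1}) E[X] stays bounded (at the triangle threshold p ~ 1/n).


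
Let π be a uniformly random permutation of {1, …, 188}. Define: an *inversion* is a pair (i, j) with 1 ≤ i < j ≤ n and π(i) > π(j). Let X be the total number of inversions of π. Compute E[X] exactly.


Write X = Σ X_I over the C(188, 2) = 17578 pairs i < j, with X_I the indicator of one inversion.
There are 17578 indicators.
For each fixed pair i < j, the values π(i) and π(j) are two distinct elements of {1, …, 188} in uniformly random order; by symmetry P[π(i) > π(j)] = 1/2.
By linearity: E[X] = 17578 · (1/2) = C(188, 2) · (1/2) = 17578/2 = 8789 ≈ 8789.000000.

E[X] = 8789 = 8789.000000.


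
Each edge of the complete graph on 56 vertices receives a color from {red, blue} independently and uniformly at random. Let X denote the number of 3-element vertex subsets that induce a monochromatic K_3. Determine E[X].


Let X = Σ_S X_S over the C(56, 3) = 27720 subsets S of size 3, where X_S = 1 if the K_3 on S is monochromatic.
For a fixed S, the K_3 on S has C(3, 2) = 3 edges. P[all 3 edges red] = (1/2)^3, and likewise for blue, so P[monochromatic] = 2·(1/2)^3 = 2^{1 − 3} = 1/4.
Summing: E[X] = C(56, 3) · 2^{1 − 3} = 27720 · 1/4 = 6930.
Numerically: E[X] ≈ 6930.0000.

E[X] = C(56,3)·2^(1−C(3,2)) = 6930 ≈ 6930.0000.


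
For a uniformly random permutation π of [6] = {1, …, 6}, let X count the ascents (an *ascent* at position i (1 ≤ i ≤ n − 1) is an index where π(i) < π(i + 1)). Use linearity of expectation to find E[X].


Write X = Σ X_I over i = 1, …, 5, with X_I the indicator of one ascent.
There are 5 indicators.
For each fixed i, the pair (π(i), π(i+1)) is a uniformly random ordered pair of distinct values from {1, …, 6}; by symmetry P[π(i) < π(i+1)] = 1/2.
By linearity: E[X] = 5 · (1/2) = (6 − 1) · (1/2) = 5/2 ≈ 2.50000.

E[X] = 5/2 = 2.50000.


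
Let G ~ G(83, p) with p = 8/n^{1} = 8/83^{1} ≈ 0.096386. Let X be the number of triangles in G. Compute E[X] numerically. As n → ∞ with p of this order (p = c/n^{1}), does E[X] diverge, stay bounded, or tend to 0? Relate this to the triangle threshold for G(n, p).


Number of potential triangles: C(83, 3) = 91881.
Each occurs with probability p³ ≈ (0.096386)³ ≈ 8.9543834e-04.
By linearity: E[X] = C(83, 3)·p³ ≈ 91881 · 8.9543834e-04 ≈ 82.27377.
Here α = 1, so p = 8/n is exactly at the triangle threshold p ~ 1/n. Asymptotically E[X] → c³/6 = 8³/6 = 256/3 ≈ 85.33333, a bounded constant. In this regime the triangle count is asymptotically Poisson(c³/6).

E[X] ≈ 82.27377; in regime p = Θ(1/n^{1}) E[X] stays bounded (at the triangle threshold p ~ 1/n).


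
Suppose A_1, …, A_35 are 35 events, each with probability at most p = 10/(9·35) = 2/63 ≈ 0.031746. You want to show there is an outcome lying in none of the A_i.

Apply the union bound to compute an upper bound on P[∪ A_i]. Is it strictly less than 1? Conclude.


Union bound: P[∪_{i=1}^{35} A_i] ≤ Σ_i P[A_i] ≤ 35·p = 35·(2/63) = 10/9.
Numerically: 10/9 ≈ 1.111111.
Is 10/9 < 1? NO.
Since the bound 10/9 is ≥ 1, the union bound is uninformative here; it does NOT by itself certify existence.

35·p = 10/9 ≈ 1.111111; existence NOT certified by the union bound.


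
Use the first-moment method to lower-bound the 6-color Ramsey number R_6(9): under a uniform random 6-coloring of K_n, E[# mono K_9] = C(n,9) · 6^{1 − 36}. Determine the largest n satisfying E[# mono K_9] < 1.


We need C(n, 9) · 6^{1 − 36} < 1, i.e. C(n, 9) < 6^{36 − 1} = 1719070799748422591028658176.
Check values of n near the boundary:
  n = 4405: C(4405, 9) = 1706862792900636302463627150; 1706862792900636302463627150 < 1719070799748422591028658176? YES
  n = 4406: C(4406, 9) = 1710356485221788389505285700; 1710356485221788389505285700 < 1719070799748422591028658176? YES
  n = 4407: C(4407, 9) = 1713856532599459170657070050; 1713856532599459170657070050 < 1719070799748422591028658176? YES
  n = 4408: C(4408, 9) = 1717362945146264156457459600; 1717362945146264156457459600 < 1719070799748422591028658176? YES
  n = 4409: C(4409, 9) = 1720875732988608787686577131; 1720875732988608787686577131 < 1719070799748422591028658176? NO
The largest n with C(n, 9) < 1719070799748422591028658176 is n = 4408 (where E[X] = 35778394690547169926197075/35813974994758803979763712 ≈ 0.9990065). Hence R_6(9) > 4408, i.e. R_6(9) ≥ 4409.

Largest n = 4408; hence R_6(9) > 4408.


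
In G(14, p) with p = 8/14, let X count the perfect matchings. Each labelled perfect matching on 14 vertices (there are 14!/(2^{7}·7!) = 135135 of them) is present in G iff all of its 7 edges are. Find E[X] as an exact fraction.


K_14 has 14!/(2^{7}·7!) = 135135 labelled perfect matchings.
For each such perfect matching H, let X_H = 1 if all 7 edges of H are present in G. Then P[X_H = 1] = p^{7} = (4/7)^{7} = 16384/823543.
Summing the indicators: E[X] = Σ_H E[X_H] = 135135 · p^{7} = 135135 · 16384/823543 = 316293120/117649.
Numerically: E[X] ≈ 2.69e+03.

E[X] = 135135 · (4/7)^{7} = 316293120/117649 ≈ 2.69e+03.


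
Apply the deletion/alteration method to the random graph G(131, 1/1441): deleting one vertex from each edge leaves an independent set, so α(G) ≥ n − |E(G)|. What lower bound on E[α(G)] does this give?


E[|E(G)|] = C(131, 2)·p = 8515 · (1/1441) = 65/11.
E[α(G)] ≥ n − E[|E(G)|] = 131 − 65/11 = 1376/11.
Numerically: ≈ 125.091.
(This is only a lower bound; the true E[α(G)] may be larger.)

E[α(G)] ≥ 1376/11 ≈ 125.091.


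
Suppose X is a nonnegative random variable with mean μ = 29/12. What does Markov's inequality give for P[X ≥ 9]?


μ = E[X] = 29/12, a = 9.
Markov: P[X ≥ 9] ≤ μ/a = (29/12)/9 = 29/108.
Numerically: ≈ 0.269.
(Since a = 9 > μ = 2.417, the bound 29/108 is < 1 and informative.)

P[X ≥ 9] ≤ 29/108 ≈ 0.269.


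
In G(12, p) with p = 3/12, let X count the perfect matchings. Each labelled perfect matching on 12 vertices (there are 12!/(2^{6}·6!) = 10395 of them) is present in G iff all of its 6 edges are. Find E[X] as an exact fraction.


K_12 has 12!/(2^{6}·6!) = 10395 labelled perfect matchings.
For each such perfect matching H, let X_H = 1 if all 6 edges of H are present in G. Then P[X_H = 1] = p^{6} = (1/4)^{6} = 1/4096.
By linearity: E[X] = Σ_H E[X_H] = 10395 · p^{6} = 10395 · 1/4096 = 10395/4096.
Numerically: E[X] ≈ 2.53784.

E[X] = 10395 · (1/4)^{6} = 10395/4096 ≈ 2.53784.


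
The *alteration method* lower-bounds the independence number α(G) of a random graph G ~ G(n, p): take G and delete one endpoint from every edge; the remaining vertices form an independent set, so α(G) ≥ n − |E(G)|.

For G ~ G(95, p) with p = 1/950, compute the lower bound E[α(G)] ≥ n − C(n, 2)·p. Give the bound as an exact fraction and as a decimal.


E[|E(G)|] = C(95, 2)·p = 4465 · (1/950) = 47/10.
E[α(G)] ≥ n − E[|E(G)|] = 95 − 47/10 = 903/10.
Numerically: ≈ 90.300.
(This is only a lower bound; the true E[α(G)] may be larger.)

E[α(G)] ≥ 903/10 ≈ 90.300.


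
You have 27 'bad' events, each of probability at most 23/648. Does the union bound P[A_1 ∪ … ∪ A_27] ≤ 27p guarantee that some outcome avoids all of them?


Union bound: P[∪_{i=1}^{27} A_i] ≤ Σ_i P[A_i] ≤ 27·p = 27·(23/648) = 23/24.
Numerically: 23/24 ≈ 0.95833.
Is 23/24 < 1? YES.
Since P[∪ A_i] ≤ 23/24 < 1, the complement has P[∩ A_i^c] ≥ 1 − 23/24 = 1/24 > 0, so some outcome avoids every A_i.

27·p = 23/24 ≈ 0.95833; existence CERTIFIED by the union bound.
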